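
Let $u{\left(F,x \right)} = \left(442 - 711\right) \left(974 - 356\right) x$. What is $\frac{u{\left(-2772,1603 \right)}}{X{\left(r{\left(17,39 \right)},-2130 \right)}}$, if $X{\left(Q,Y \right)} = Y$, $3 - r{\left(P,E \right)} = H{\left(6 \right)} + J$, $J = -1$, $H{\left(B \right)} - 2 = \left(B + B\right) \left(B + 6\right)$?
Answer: $\frac{44414321}{355} \approx 1.2511 \cdot 10^{5}$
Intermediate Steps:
$H{\left(B \right)} = 2 + 2 B \left(6 + B\right)$ ($H{\left(B \right)} = 2 + \left(B + B\right) \left(B + 6\right) = 2 + 2 B \left(6 + B\right)$)
$r{\left(P,E \right)} = -142$ ($r{\left(P,E \right)} = 3 - \left(\left(2 + 2 \cdot 6^{2} + 12 \cdot 6\right) - 1\right) = 3 - \left(\left(2 + 2 \cdot 36 + 72\right) - 1\right) = 3 - \left(\left(2 + 72 + 72\right) - 1\right) = 3 - \left(146 - 1\right) = 3 - 145 = -142$)
$u{\left(F,x \right)} = - 166242 x$ ($u{\left(F,x \right)} = \left(-269\right) 618 x = - 166242 x$)
$\frac{u{\left(-2772,1603 \right)}}{X{\left(r{\left(17,39 \right)},-2130 \right)}} = \frac{\left(-166242\right) 1603}{-2130} = \left(-266485926\right) \left(- \frac{1}{2130}\right) = \frac{44414321}{355}$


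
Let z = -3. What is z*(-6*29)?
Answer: 522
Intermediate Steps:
z*(-6*29) = -(-18)*29 = -3*(-174) = 522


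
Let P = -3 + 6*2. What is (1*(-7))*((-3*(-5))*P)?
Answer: -945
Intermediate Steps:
P = 9 (P = -3 + 12 = 9)
(1*(-7))*((-3*(-5))*P) = (1*(-7))*(-3*(-5)*9) = -105*9 = -7*135 = -945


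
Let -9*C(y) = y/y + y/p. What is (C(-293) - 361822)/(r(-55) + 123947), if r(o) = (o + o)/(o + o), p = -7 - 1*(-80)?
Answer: -118858417/40716918 ≈ -2.9191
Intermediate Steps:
p = 73 (p = -7 + 80 = 73)
r(o) = 1 (r(o) = (2*o)/((2*o)) = (2*o)*(1/(2*o)) = 1)
C(y) = -⅑ - y/657 (C(y) = -(y/y + y/73)/9 = -(1 + y*(1/73))/9 = -(1 + y/73)/9 = -⅑ - y/657)
(C(-293) - 361822)/(r(-55) + 123947) = ((-⅑ - 1/657*(-293)) - 361822)/(1 + 123947) = ((-⅑ + 293/657) - 361822)/123948 = (220/657 - 361822)*(1/123948) = -237716834/657*1/123948 = -118858417/40716918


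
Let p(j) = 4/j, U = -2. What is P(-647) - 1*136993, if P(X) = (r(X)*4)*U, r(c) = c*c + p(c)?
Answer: -2255354623/647 ≈ -3.4859e+6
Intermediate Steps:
r(c) = c**2 + 4/c (r(c) = c*c + 4/c = c**2 + 4/c)
P(X) = -8*(4 + X**3)/X (P(X) = (((4 + X**3)/X)*4)*(-2) = (4*(4 + X**3)/X)*(-2) = -8*(4 + X**3)/X)
P(-647) - 1*136993 = 8*(-4 - 1*(-647)**3)/(-647) - 1*136993 = 8*(-1/647)*(-4 - 1*(-270840023)) - 136993 = 8*(-1/647)*(-4 + 270840023) - 136993 = 8*(-1/647)*270840019 - 136993 = -2166720152/647 - 136993 = -2255354623/647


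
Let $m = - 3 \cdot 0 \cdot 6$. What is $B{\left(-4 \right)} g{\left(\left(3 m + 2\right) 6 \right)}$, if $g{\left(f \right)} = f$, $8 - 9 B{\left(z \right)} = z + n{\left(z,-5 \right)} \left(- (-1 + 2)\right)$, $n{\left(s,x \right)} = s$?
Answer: $\frac{32}{3} \approx 10.667$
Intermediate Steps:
$m = 0$ ($m = \left(-3\right) 0 = 0$)
$B{\left(z \right)} = \frac{8}{9}$ ($B{\left(z \right)} = \frac{8}{9} - \frac{z + z \left(- (-1 + 2)\right)}{9} = \frac{8}{9} - \frac{z + z \left(\left(-1\right) 1\right)}{9} = \frac{8}{9} - \frac{z + z \left(-1\right)}{9} = \frac{8}{9} - \frac{z - z}{9} = \frac{8}{9} - 0 = \frac{8}{9} + 0 = \frac{8}{9}$)
$B{\left(-4 \right)} g{\left(\left(3 m + 2\right) 6 \right)} = \frac{8 \left(3 \cdot 0 + 2\right) 6}{9} = \frac{8 \left(0 + 2\right) 6}{9} = \frac{8 \cdot 2 \cdot 6}{9} = \frac{8}{9} \cdot 12 = \frac{32}{3}$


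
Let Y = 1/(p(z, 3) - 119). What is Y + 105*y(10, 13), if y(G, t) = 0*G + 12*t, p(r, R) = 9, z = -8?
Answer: 1801799/110 ≈ 16380.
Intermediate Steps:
y(G, t) = 12*t (y(G, t) = 0 + 12*t = 12*t)
Y = -1/110 (Y = 1/(9 - 119) = 1/(-110) = -1/110 ≈ -0.0090909)
Y + 105*y(10, 13) = -1/110 + 105*(12*13) = -1/110 + 105*156 = -1/110 + 16380 = 1801799/110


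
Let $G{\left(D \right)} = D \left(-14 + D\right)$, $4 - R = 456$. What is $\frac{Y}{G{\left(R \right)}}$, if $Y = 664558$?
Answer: $\frac{332279}{105316} \approx 3.1551$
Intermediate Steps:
$R = -452$ ($R = 4 - 456 = -452$)
$\frac{Y}{G{\left(R \right)}} = \frac{664558}{\left(-452\right) \left(-14 - 452\right)} = \frac{664558}{\left(-452\right) \left(-466\right)} = \frac{664558}{210632} = 664558 \cdot \frac{1}{210632} = \frac{332279}{105316}$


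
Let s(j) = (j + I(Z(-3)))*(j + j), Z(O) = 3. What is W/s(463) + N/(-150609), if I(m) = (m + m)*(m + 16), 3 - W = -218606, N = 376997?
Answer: -168505768213/80470689918 ≈ -2.0940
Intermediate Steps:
W = 218609 (W = 3 - 1*(-218606) = 3 + 218606 = 218609)
I(m) = 2*m*(16 + m) (I(m) = (2*m)*(16 + m) = 2*m*(16 + m))
s(j) = 2*j*(114 + j) (s(j) = (j + 2*3*(16 + 3))*(j + j) = (j + 2*3*19)*(2*j) = (j + 114)*(2*j) = (114 + j)*(2*j) = 2*j*(114 + j))
W/s(463) + N/(-150609) = 218609/((2*463*(114 + 463))) + 376997/(-150609) = 218609/((2*463*577)) + 376997*(-1/150609) = 218609/534302 - 376997/150609 = -168505768213/80470689918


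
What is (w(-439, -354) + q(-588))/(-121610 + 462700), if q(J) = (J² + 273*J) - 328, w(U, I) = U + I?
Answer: 184099/341090 ≈ 0.53974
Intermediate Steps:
w(U, I) = I + U
q(J) = -328 + J² + 273*J
(w(-439, -354) + q(-588))/(-121610 + 462700) = ((-354 - 439) + (-328 + (-588)² + 273*(-588)))/(-121610 + 462700) = (-793 + (-328 + 345744 - 160524))/341090 = (-793 + 184892)*(1/341090) = 184099*(1/341090) = 184099/341090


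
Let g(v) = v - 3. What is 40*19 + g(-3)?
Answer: 754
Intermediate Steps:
g(v) = -3 + v
40*19 + g(-3) = 40*19 + (-3 - 3) = 760 - 6 = 754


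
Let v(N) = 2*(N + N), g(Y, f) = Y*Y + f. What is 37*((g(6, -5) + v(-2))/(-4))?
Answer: -851/4 ≈ -212.75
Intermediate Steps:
g(Y, f) = f + Y² (g(Y, f) = Y² + f = f + Y²)
v(N) = 4*N (v(N) = 2*(2*N) = 4*N)
37*((g(6, -5) + v(-2))/(-4)) = 37*(((-5 + 6²) + 4*(-2))/(-4)) = 37*(((-5 + 36) - 8)*(-¼)) = 37*((31 - 8)*(-¼)) = 37*(23*(-¼)) = 37*(-23/4) = -851/4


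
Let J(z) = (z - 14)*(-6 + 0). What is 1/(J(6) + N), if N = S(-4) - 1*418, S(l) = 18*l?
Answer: -1/442 ≈ -0.0022624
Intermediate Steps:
J(z) = 84 - 6*z (J(z) = (-14 + z)*(-6) = 84 - 6*z)
N = -490 (N = 18*(-4) - 1*418 = -72 - 418 = -490)
1/(J(6) + N) = 1/((84 - 6*6) - 490) = 1/((84 - 36) - 490) = 1/(48 - 490) = 1/(-442) = -1/442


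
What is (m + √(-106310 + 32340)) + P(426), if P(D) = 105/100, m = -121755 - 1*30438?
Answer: -3043839/20 + I*√73970 ≈ -1.5219e+5 + 271.97*I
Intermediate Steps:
m = -152193 (m = -121755 - 30438 = -152193)
P(D) = 21/20 (P(D) = 105*(1/100) = 21/20)
(m + √(-106310 + 32340)) + P(426) = (-152193 + √(-106310 + 32340)) + 21/20 = (-152193 + √(-73970)) + 21/20 = (-152193 + I*√73970) + 21/20 = -3043839/20 + I*√73970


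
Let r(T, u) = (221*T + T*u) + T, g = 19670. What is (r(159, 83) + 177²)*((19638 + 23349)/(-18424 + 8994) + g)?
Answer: 321803710872/205 ≈ 1.5698e+9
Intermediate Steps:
r(T, u) = 222*T + T*u
(r(159, 83) + 177²)*((19638 + 23349)/(-18424 + 8994) + g) = (159*(222 + 83) + 177²)*((19638 + 23349)/(-18424 + 8994) + 19670) = (159*305 + 31329)*(42987/(-9430) + 19670) = (48495 + 31329)*(42987*(-1/9430) + 19670) = 79824*(-1869/410 + 19670) = 79824*(8062831/410) = 321803710872/205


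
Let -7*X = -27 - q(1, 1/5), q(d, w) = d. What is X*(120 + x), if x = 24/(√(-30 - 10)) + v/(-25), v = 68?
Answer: 11728/25 - 24*I*√10/5 ≈ 469.12 - 15.179*I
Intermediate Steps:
x = -68/25 - 6*I*√10/5 (x = 24/(√(-30 - 10)) + 68/(-25) = 24/(√(-40)) + 68*(-1/25) = 24/((2*I*√10)) - 68/25 = 24*(-I*√10/20) - 68/25 = -6*I*√10/5 - 68/25 = -68/25 - 6*I*√10/5 ≈ -2.72 - 3.7947*I)
X = 4 (X = -(-27 - 1*1)/7 = -(-27 - 1)/7 = -⅐*(-28) = 4)
X*(120 + x) = 4*(120 + (-68/25 - 6*I*√10/5)) = 4*(2932/25 - 6*I*√10/5) = 11728/25 - 24*I*√10/5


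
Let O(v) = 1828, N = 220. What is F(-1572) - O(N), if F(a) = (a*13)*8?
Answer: -165316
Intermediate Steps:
F(a) = 104*a (F(a) = (13*a)*8 = 104*a)
F(-1572) - O(N) = 104*(-1572) - 1*1828 = -163488 - 1828 = -165316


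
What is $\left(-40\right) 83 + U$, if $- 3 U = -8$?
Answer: $- \frac{9952}{3} \approx -3317.3$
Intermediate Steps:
$U = \frac{8}{3}$ ($U = \left(- \frac{1}{3}\right) \left(-8\right) = \frac{8}{3} \approx 2.6667$)
$\left(-40\right) 83 + U = \left(-40\right) 83 + \frac{8}{3} = -3320 + \frac{8}{3} = - \frac{9952}{3}$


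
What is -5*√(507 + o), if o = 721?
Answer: -10*√307 ≈ -175.21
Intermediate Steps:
-5*√(507 + o) = -5*√(507 + 721) = -10*√307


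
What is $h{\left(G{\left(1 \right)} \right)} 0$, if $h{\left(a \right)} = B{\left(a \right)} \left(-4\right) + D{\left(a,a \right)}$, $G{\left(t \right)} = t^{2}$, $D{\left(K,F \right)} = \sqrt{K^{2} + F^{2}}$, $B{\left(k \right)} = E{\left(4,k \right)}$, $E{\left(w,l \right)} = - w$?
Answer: $0$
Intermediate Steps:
$B{\left(k \right)} = -4$ ($B{\left(k \right)} = \left(-1\right) 4 = -4$)
$D{\left(K,F \right)} = \sqrt{F^{2} + K^{2}}$
$h{\left(a \right)} = 16 + \sqrt{2} \sqrt{a^{2}}$ ($h{\left(a \right)} = \left(-4\right) \left(-4\right) + \sqrt{a^{2} + a^{2}} = 16 + \sqrt{2 a^{2}} = 16 + \sqrt{2} \sqrt{a^{2}}$)
$h{\left(G{\left(1 \right)} \right)} 0 = \left(16 + \sqrt{2} \sqrt{\left(1^{2}\right)^{2}}\right) 0 = \left(16 + \sqrt{2} \sqrt{1^{2}}\right) 0 = \left(16 + \sqrt{2} \sqrt{1}\right) 0 = \left(16 + \sqrt{2} \cdot 1\right) 0 = \left(16 + \sqrt{2}\right) 0 = 0$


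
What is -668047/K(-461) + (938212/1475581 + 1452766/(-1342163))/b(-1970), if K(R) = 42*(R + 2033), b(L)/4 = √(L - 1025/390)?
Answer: -668047/66024 + 88444047449*I*√12001470/121890020264932838 ≈ -10.118 + 0.0025137*I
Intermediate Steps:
b(L) = 4*√(-205/78 + L) (b(L) = 4*√(L - 1025/390) = 4*√(L - 1025*1/390) = 4*√(L - 205/78) = 4*√(-205/78 + L))
K(R) = 85386 + 42*R (K(R) = 42*(2033 + R) = 85386 + 42*R)
-668047/K(-461) + (938212/1475581 + 1452766/(-1342163))/b(-1970) = -668047/(85386 + 42*(-461)) + (938212/1475581 + 1452766/(-1342163))/((2*√(-15990 + 6084*(-1970))/39)) = -668047/(85386 - 19362) + (938212*(1/1475581) + 1452766*(-1/1342163))/((2*√(-15990 - 11985480)/39)) = -668047/66024 + (938212/1475581 - 1452766/1342163)/((2*√(-12001470)/39)) = -668047*1/66024 - 884440474490*(-I*√12001470/615460)/1980470221703 = -668047/66024 - 884440474490*(-I*√12001470/615460)/1980470221703 = -668047/66024 - (-88444047449)*I*√12001470/121890020264932838 = -668047/66024 + 88444047449*I*√12001470/121890020264932838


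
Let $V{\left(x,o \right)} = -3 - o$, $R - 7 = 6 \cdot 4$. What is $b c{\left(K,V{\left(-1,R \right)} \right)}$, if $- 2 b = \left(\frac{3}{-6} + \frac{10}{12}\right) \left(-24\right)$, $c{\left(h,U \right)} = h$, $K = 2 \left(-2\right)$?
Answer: $-16$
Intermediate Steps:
$R = 31$ ($R = 7 + 6 \cdot 4 = 7 + 24 = 31$)
$K = -4$
$b = 4$ ($b = - \frac{\left(\frac{3}{-6} + \frac{10}{12}\right) \left(-24\right)}{2} = - \frac{\left(3 \left(- \frac{1}{6}\right) + 10 \cdot \frac{1}{12}\right) \left(-24\right)}{2} = - \frac{\left(- \frac{1}{2} + \frac{5}{6}\right) \left(-24\right)}{2} = - \frac{\frac{1}{3} \left(-24\right)}{2} = \left(- \frac{1}{2}\right) \left(-8\right) = 4$)
$b c{\left(K,V{\left(-1,R \right)} \right)} = 4 \left(-4\right) = -16$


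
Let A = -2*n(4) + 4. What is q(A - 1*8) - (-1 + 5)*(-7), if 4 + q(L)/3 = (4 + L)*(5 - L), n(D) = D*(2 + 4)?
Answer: -8192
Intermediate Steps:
n(D) = 6*D (n(D) = D*6 = 6*D)
A = -44 (A = -12*4 + 4 = -2*24 + 4 = -48 + 4 = -44)
q(L) = -12 + 3*(4 + L)*(5 - L) (q(L) = -12 + 3*((4 + L)*(5 - L)) = -12 + 3*(4 + L)*(5 - L))
q(A - 1*8) - (-1 + 5)*(-7) = (48 - 3*(-44 - 1*8)² + 3*(-44 - 1*8)) - (-1 + 5)*(-7) = (48 - 3*(-44 - 8)² + 3*(-44 - 8)) - 4*(-7) = (48 - 3*(-52)² + 3*(-52)) - 1*(-28) = (48 - 3*2704 - 156) + 28 = (48 - 8112 - 156) + 28 = -8220 + 28 = -8192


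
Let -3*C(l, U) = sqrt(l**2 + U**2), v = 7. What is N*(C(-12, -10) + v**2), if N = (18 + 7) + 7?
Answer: 1568 - 64*sqrt(61)/3 ≈ 1401.4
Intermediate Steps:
N = 32 (N = 25 + 7 = 32)
C(l, U) = -sqrt(U**2 + l**2)/3 (C(l, U) = -sqrt(l**2 + U**2)/3 = -sqrt(U**2 + l**2)/3)
N*(C(-12, -10) + v**2) = 32*(-sqrt((-10)**2 + (-12)**2)/3 + 7**2) = 32*(-sqrt(100 + 144)/3 + 49) = 32*(-2*sqrt(61)/3 + 49) = 32*(49 - 2*sqrt(61)/3) = 1568 - 64*sqrt(61)/3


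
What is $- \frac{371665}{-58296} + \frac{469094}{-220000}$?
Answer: $\frac{485892823}{114510000} \approx 4.2432$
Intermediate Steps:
$- \frac{371665}{-58296} + \frac{469094}{-220000} = \left(-371665\right) \left(- \frac{1}{58296}\right) + 469094 \left(- \frac{1}{220000}\right) = \frac{53095}{8328} - \frac{234547}{110000} = \frac{485892823}{114510000}$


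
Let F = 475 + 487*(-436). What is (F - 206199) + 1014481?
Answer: 596425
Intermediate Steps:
F = -211857 (F = 475 - 212332 = -211857)
(F - 206199) + 1014481 = (-211857 - 206199) + 1014481 = -418056 + 1014481 = 596425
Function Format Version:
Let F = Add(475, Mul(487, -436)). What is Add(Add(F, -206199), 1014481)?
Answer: 596425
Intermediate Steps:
F = -211857 (F = Add(475, -212332) = -211857)
Add(Add(F, -206199), 1014481) = Add(Add(-211857, -206199), 1014481) = Add(-418056, 1014481) = 596425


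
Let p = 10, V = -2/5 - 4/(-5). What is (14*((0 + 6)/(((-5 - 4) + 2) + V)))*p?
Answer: -1400/11 ≈ -127.27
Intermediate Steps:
V = ⅖ (V = -2*⅕ - 4*(-⅕) = -⅖ + ⅘ = ⅖ ≈ 0.40000)
(14*((0 + 6)/(((-5 - 4) + 2) + V)))*p = (14*((0 + 6)/(((-5 - 4) + 2) + ⅖)))*10 = (14*(6/((-9 + 2) + ⅖)))*10 = (14*(6/(-7 + ⅖)))*10 = (14*(6/(-33/5)))*10 = (14*(6*(-5/33)))*10 = (14*(-10/11))*10 = -140/11*10 = -1400/11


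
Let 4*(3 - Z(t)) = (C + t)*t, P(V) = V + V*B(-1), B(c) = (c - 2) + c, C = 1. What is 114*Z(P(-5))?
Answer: -6498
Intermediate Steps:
B(c) = -2 + 2*c (B(c) = (-2 + c) + c = -2 + 2*c)
P(V) = -3*V (P(V) = V + V*(-2 + 2*(-1)) = V + V*(-2 - 2) = V + V*(-4) = V - 4*V = -3*V)
Z(t) = 3 - t*(1 + t)/4 (Z(t) = 3 - (1 + t)*t/4 = 3 - t*(1 + t)/4)
114*Z(P(-5)) = 114*(3 - (-3)*(-5)/4 - (-3*(-5))**2/4) = 114*(3 - 1/4*15 - 1/4*15**2) = 114*(3 - 15/4 - 1/4*225) = 114*(3 - 15/4 - 225/4) = 114*(-57) = -6498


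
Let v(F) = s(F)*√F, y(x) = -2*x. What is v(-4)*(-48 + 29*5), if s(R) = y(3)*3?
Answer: -3492*I ≈ -3492.0*I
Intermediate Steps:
s(R) = -18 (s(R) = -2*3*3 = -6*3 = -18)
v(F) = -18*√F
v(-4)*(-48 + 29*5) = (-36*I)*(-48 + 29*5) = (-36*I)*(-48 + 145) = -36*I*97 = -3492*I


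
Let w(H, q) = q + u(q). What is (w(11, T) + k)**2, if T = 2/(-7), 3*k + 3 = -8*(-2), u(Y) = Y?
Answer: 6241/441 ≈ 14.152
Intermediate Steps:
k = 13/3 (k = -1 + (-8*(-2))/3 = -1 + (1/3)*16 = -1 + 16/3 = 13/3 ≈ 4.3333)
T = -2/7 (T = 2*(-1/7) = -2/7 ≈ -0.28571)
w(H, q) = 2*q (w(H, q) = q + q = 2*q)
(w(11, T) + k)**2 = (2*(-2/7) + 13/3)**2 = (-4/7 + 13/3)**2 = (79/21)**2 = 6241/441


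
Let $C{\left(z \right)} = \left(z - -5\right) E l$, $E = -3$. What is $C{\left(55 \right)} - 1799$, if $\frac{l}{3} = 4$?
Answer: $-3959$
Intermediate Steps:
$l = 12$ ($l = 3 \cdot 4 = 12$)
$C{\left(z \right)} = -180 - 36 z$ ($C{\left(z \right)} = \left(z - -5\right) \left(-3\right) 12 = \left(z + 5\right) \left(-3\right) 12 = \left(5 + z\right) \left(-3\right) 12 = \left(-15 - 3 z\right) 12 = -180 - 36 z$)
$C{\left(55 \right)} - 1799 = \left(-180 - 1980\right) - 1799 = -2160 - 1799 = -3959$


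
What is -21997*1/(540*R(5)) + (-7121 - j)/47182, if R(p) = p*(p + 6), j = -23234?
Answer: -279653177/700652700 ≈ -0.39913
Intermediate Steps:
R(p) = p*(6 + p)
-21997*1/(540*R(5)) + (-7121 - j)/47182 = -21997*1/(2700*(6 + 5)) + (-7121 - 1*(-23234))/47182 = -21997/(540*(5*11)) + (-7121 + 23234)*(1/47182) = -21997/(540*55) + 16113*(1/47182) = -21997/29700 + 16113/47182 = -279653177/700652700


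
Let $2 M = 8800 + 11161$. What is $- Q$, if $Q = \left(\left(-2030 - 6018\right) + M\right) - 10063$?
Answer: $\frac{16261}{2} \approx 8130.5$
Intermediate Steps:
$M = \frac{19961}{2}$ ($M = \frac{8800 + 11161}{2} = \frac{1}{2} \cdot 19961 = \frac{19961}{2} \approx 9980.5$)
$Q = - \frac{16261}{2}$ ($Q = \left(\left(-2030 - 6018\right) + \frac{19961}{2}\right) - 10063 = \left(-8048 + \frac{19961}{2}\right) - 10063 = \frac{3865}{2} - 10063 = - \frac{16261}{2} \approx -8130.5$)
$- Q = \left(-1\right) \left(- \frac{16261}{2}\right) = \frac{16261}{2}$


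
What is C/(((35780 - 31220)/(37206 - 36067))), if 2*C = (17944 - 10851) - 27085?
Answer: -948787/380 ≈ -2496.8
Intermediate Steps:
C = -9996 (C = ((17944 - 10851) - 27085)/2 = (7093 - 27085)/2 = (½)*(-19992) = -9996)
C/(((35780 - 31220)/(37206 - 36067))) = -9996*(37206 - 36067)/(35780 - 31220) = -9996/(4560/1139) = -9996/(4560*(1/1139)) = -9996/4560/1139 = -9996*1139/4560 = -948787/380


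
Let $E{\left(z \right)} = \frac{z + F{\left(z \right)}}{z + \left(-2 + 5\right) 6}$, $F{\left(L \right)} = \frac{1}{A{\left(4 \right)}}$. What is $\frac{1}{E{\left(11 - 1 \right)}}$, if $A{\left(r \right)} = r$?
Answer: $\frac{112}{41} \approx 2.7317$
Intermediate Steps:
$F{\left(L \right)} = \frac{1}{4}$
$E{\left(z \right)} = \frac{\frac{1}{4} + z}{18 + z}$ ($E{\left(z \right)} = \frac{z + \frac{1}{4}}{z + \left(-2 + 5\right) 6} = \frac{\frac{1}{4} + z}{z + 3 \cdot 6} = \frac{\frac{1}{4} + z}{z + 18} = \frac{\frac{1}{4} + z}{18 + z}$)
$\frac{1}{E{\left(11 - 1 \right)}} = \frac{1}{\frac{1}{18 + \left(11 - 1\right)} \left(\frac{1}{4} + \left(11 - 1\right)\right)} = \frac{1}{\frac{1}{18 + 10} \left(\frac{1}{4} + 10\right)} = \frac{1}{\frac{1}{28} \cdot \frac{41}{4}} = \frac{1}{\frac{41}{112}} = \frac{112}{41}$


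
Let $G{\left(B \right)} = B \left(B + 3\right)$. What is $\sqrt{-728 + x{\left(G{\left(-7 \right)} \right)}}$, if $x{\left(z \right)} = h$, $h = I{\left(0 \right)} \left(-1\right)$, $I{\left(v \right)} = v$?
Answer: $2 i \sqrt{182} \approx 26.981 i$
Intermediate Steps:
$G{\left(B \right)} = B \left(3 + B\right)$
$h = 0$ ($h = 0 \left(-1\right) = 0$)
$x{\left(z \right)} = 0$
$\sqrt{-728 + x{\left(G{\left(-7 \right)} \right)}} = \sqrt{-728 + 0} = \sqrt{-728} = 2 i \sqrt{182}$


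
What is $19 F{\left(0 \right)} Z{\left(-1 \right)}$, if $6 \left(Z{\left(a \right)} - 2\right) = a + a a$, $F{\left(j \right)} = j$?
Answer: $0$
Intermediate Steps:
$Z{\left(a \right)} = 2 + \frac{a}{6} + \frac{a^{2}}{6}$ ($Z{\left(a \right)} = 2 + \frac{a + a a}{6} = 2 + \frac{a + a^{2}}{6} = 2 + \left(\frac{a}{6} + \frac{a^{2}}{6}\right) = 2 + \frac{a}{6} + \frac{a^{2}}{6}$)
$19 F{\left(0 \right)} Z{\left(-1 \right)} = 19 \cdot 0 \left(2 + \frac{1}{6} \left(-1\right) + \frac{\left(-1\right)^{2}}{6}\right) = 0 \left(2 - \frac{1}{6} + \frac{1}{6} \cdot 1\right) = 0 \left(2 - \frac{1}{6} + \frac{1}{6}\right) = 0 \cdot 2 = 0$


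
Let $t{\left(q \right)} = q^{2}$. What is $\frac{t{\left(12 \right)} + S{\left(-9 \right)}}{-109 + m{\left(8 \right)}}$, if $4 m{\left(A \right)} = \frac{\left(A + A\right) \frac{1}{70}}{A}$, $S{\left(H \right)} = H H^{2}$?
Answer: $\frac{81900}{15259} \approx 5.3673$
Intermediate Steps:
$S{\left(H \right)} = H^{3}$
$m{\left(A \right)} = \frac{1}{140}$ ($m{\left(A \right)} = \frac{\frac{A + A}{70} \frac{1}{A}}{4} = \frac{2 A \frac{1}{70} \frac{1}{A}}{4} = \frac{\frac{A}{35} \frac{1}{A}}{4} = \frac{1}{4} \cdot \frac{1}{35} = \frac{1}{140}$)
$\frac{t{\left(12 \right)} + S{\left(-9 \right)}}{-109 + m{\left(8 \right)}} = \frac{12^{2} + \left(-9\right)^{3}}{-109 + \frac{1}{140}} = \frac{144 - 729}{- \frac{15259}{140}} = \left(-585\right) \left(- \frac{140}{15259}\right) = \frac{81900}{15259}$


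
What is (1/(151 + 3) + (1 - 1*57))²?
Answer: 74356129/23716 ≈ 3135.3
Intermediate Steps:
(1/(151 + 3) + (1 - 1*57))² = (1/154 + (1 - 57))² = (1/154 - 56)² = (-8623/154)² = 74356129/23716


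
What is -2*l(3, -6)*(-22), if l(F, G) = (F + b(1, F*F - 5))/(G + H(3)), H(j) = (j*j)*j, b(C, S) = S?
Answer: 44/3 ≈ 14.667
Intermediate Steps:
H(j) = j³ (H(j) = j²*j = j³)
l(F, G) = (-5 + F + F²)/(27 + G) (l(F, G) = (F + (F*F - 5))/(G + 3³) = (F + (F² - 5))/(G + 27) = (F + (-5 + F²))/(27 + G) = (-5 + F + F²)/(27 + G))
-2*l(3, -6)*(-22) = -2*(-5 + 3 + 3²)/(27 - 6)*(-22) = -2*(-5 + 3 + 9)/21*(-22) = -2*7/21*(-22) = -2*⅓*(-22) = -⅔*(-22) = 44/3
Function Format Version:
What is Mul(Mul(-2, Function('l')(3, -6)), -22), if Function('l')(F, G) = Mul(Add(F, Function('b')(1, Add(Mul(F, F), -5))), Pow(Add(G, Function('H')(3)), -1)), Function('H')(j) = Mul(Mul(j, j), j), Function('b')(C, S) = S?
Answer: Rational(44, 3) ≈ 14.667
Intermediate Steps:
Function('H')(j) = Pow(j, 3) (Function('H')(j) = Mul(Pow(j, 2), j) = Pow(j, 3))
Function('l')(F, G) = Mul(Pow(Add(27, G), -1), Add(-5, F, Pow(F, 2))) (Function('l')(F, G) = Mul(Add(F, Add(Mul(F, F), -5)), Pow(Add(G, Pow(3, 3)), -1)) = Mul(Add(F, Add(Pow(F, 2), -5)), Pow(Add(G, 27), -1)) = Mul(Add(F, Add(-5, Pow(F, 2))), Pow(Add(27, G), -1)) = Mul(Add(-5, F, Pow(F, 2)), Pow(Add(27, G), -1)) = Mul(Pow(Add(27, G), -1), Add(-5, F, Pow(F, 2))))
Mul(Mul(-2, Function('l')(3, -6)), -22) = Mul(Mul(-2, Mul(Pow(Add(27, -6), -1), Add(-5, 3, Pow(3, 2)))), -22) = Mul(Mul(-2, Mul(Pow(21, -1), Add(-5, 3, 9))), -22) = Mul(Mul(-2, Mul(Rational(1, 21), 7)), -22) = Mul(Mul(-2, Rational(1, 3)), -22) = Mul(Rational(-2, 3), -22) = Rational(44, 3)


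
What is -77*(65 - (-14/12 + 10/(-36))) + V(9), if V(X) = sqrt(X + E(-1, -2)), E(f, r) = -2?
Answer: -46046/9 + sqrt(7) ≈ -5113.6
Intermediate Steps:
V(X) = sqrt(-2 + X) (V(X) = sqrt(X - 2) = sqrt(-2 + X))
-77*(65 - (-14/12 + 10/(-36))) + V(9) = -77*(65 - (-14/12 + 10/(-36))) + sqrt(-2 + 9) = -77*(65 - (-14*1/12 + 10*(-1/36))) + sqrt(7) = -77*(65 - (-7/6 - 5/18)) + sqrt(7) = -77*(65 - 1*(-13/9)) + sqrt(7) = -77*(65 + 13/9) + sqrt(7) = -77*598/9 + sqrt(7) = -46046/9 + sqrt(7)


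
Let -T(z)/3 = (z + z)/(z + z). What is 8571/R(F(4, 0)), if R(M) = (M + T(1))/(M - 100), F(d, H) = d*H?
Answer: 285700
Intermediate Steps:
T(z) = -3 (T(z) = -3*(z + z)/(z + z) = -3*2*z/(2*z) = -3*2*z*1/(2*z) = -3*1 = -3)
F(d, H) = H*d
R(M) = (-3 + M)/(-100 + M) (R(M) = (M - 3)/(M - 100) = (-3 + M)/(-100 + M))
8571/R(F(4, 0)) = 8571/(((-3 + 0*4)/(-100 + 0*4))) = 8571/(((-3 + 0)/(-100 + 0))) = 8571/((-3/(-100))) = 8571/((-1/100*(-3))) = 8571/(3/100) = 8571*(100/3) = 285700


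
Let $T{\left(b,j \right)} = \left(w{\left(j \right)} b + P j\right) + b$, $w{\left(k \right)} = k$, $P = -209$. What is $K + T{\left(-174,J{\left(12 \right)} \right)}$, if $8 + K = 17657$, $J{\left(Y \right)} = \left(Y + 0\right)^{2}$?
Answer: $-37677$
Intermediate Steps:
$J{\left(Y \right)} = Y^{2}$
$K = 17649$ ($K = -8 + 17657 = 17649$)
$T{\left(b,j \right)} = b - 209 j + b j$ ($T{\left(b,j \right)} = \left(j b - 209 j\right) + b = \left(b j - 209 j\right) + b = \left(- 209 j + b j\right) + b = b - 209 j + b j$)
$K + T{\left(-174,J{\left(12 \right)} \right)} = 17649 - \left(174 + 55152\right) = 17649 - 55326 = -37677$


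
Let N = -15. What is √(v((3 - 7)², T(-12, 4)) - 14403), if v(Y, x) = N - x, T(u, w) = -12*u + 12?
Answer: I*√14574 ≈ 120.72*I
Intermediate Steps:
T(u, w) = 12 - 12*u
v(Y, x) = -15 - x
√(v((3 - 7)², T(-12, 4)) - 14403) = √((-15 - (12 - 12*(-12))) - 14403) = √((-15 - (12 + 144)) - 14403) = √((-15 - 1*156) - 14403) = √((-15 - 156) - 14403) = √(-171 - 14403) = √(-14574) = I*√14574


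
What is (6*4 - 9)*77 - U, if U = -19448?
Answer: 20603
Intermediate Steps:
(6*4 - 9)*77 - U = (6*4 - 9)*77 - 1*(-19448) = (24 - 9)*77 + 19448 = 15*77 + 19448 = 1155 + 19448 = 20603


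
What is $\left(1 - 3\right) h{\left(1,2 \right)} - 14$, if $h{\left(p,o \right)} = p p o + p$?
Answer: $-20$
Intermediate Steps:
$h{\left(p,o \right)} = p + o p^{2}$ ($h{\left(p,o \right)} = p^{2} o + p = o p^{2} + p = p + o p^{2}$)
$\left(1 - 3\right) h{\left(1,2 \right)} - 14 = \left(1 - 3\right) 1 \left(1 + 2 \cdot 1\right) - 14 = \left(1 - 3\right) 1 \left(1 + 2\right) - 14 = - 2 \cdot 1 \cdot 3 - 14 = \left(-2\right) 3 - 14 = -6 - 14 = -20$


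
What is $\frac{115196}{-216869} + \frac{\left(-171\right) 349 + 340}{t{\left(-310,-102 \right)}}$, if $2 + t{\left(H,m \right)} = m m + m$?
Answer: $- \frac{14055308391}{2233750700} \approx -6.2922$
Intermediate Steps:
$t{\left(H,m \right)} = -2 + m + m^{2}$ ($t{\left(H,m \right)} = -2 + \left(m m + m\right) = -2 + \left(m^{2} + m\right) = -2 + \left(m + m^{2}\right) = -2 + m + m^{2}$)
$\frac{115196}{-216869} + \frac{\left(-171\right) 349 + 340}{t{\left(-310,-102 \right)}} = \frac{115196}{-216869} + \frac{\left(-171\right) 349 + 340}{-2 - 102 + \left(-102\right)^{2}} = 115196 \left(- \frac{1}{216869}\right) + \frac{-59679 + 340}{-2 - 102 + 10404} = - \frac{115196}{216869} - \frac{59339}{10300} = - \frac{14055308391}{2233750700}$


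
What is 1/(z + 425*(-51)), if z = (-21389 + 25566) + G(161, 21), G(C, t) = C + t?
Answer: -1/17316 ≈ -5.7750e-5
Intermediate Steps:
z = 4359 (z = (-21389 + 25566) + (161 + 21) = 4177 + 182 = 4359)
1/(z + 425*(-51)) = 1/(4359 + 425*(-51)) = 1/(4359 - 21675) = 1/(-17316) = -1/17316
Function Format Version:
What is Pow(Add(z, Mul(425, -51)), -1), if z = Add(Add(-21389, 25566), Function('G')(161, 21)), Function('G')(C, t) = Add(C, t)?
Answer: Rational(-1, 17316) ≈ -5.7750e-5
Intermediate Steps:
z = 4359 (z = Add(Add(-21389, 25566), Add(161, 21)) = Add(4177, 182) = 4359)
Pow(Add(z, Mul(425, -51)), -1) = Pow(Add(4359, Mul(425, -51)), -1) = Pow(Add(4359, -21675), -1) = Pow(-17316, -1) = Rational(-1, 17316)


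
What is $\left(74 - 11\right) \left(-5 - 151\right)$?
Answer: $-9828$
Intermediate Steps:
$\left(74 - 11\right) \left(-5 - 151\right) = 63 \left(-156\right) = -9828$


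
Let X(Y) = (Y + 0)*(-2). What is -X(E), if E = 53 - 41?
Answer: 24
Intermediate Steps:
E = 12
X(Y) = -2*Y (X(Y) = Y*(-2) = -2*Y)
-X(E) = -(-2)*12 = -1*(-24) = 24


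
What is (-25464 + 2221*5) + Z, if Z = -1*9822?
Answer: -24181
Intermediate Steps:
Z = -9822
(-25464 + 2221*5) + Z = (-25464 + 2221*5) - 9822 = (-25464 + 11105) - 9822 = -14359 - 9822 = -24181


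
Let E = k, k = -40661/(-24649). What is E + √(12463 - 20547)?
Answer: 40661/24649 + 2*I*√2021 ≈ 1.6496 + 89.911*I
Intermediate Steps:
k = 40661/24649 (k = -40661*(-1/24649) = 40661/24649 ≈ 1.6496)
E = 40661/24649 ≈ 1.6496
E + √(12463 - 20547) = 40661/24649 + √(12463 - 20547) = 40661/24649 + √(-8084) = 40661/24649 + 2*I*√2021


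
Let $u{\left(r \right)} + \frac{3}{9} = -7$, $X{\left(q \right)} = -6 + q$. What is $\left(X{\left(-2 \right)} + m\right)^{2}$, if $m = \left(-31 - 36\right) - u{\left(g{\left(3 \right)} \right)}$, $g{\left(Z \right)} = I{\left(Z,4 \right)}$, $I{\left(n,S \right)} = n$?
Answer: $\frac{41209}{9} \approx 4578.8$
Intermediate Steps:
$g{\left(Z \right)} = Z$
$u{\left(r \right)} = - \frac{22}{3}$ ($u{\left(r \right)} = - \frac{1}{3} - 7 = - \frac{22}{3}$)
$m = - \frac{179}{3}$ ($m = \left(-31 - 36\right) - - \frac{22}{3} = -67 + \frac{22}{3} = - \frac{179}{3} \approx -59.667$)
$\left(X{\left(-2 \right)} + m\right)^{2} = \left(\left(-6 - 2\right) - \frac{179}{3}\right)^{2} = \left(-8 - \frac{179}{3}\right)^{2} = \left(- \frac{203}{3}\right)^{2} = \frac{41209}{9}$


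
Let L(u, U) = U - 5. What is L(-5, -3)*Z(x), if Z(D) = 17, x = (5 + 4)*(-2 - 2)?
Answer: -136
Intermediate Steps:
L(u, U) = -5 + U
x = -36 (x = 9*(-4) = -36)
L(-5, -3)*Z(x) = (-5 - 3)*17 = -8*17 = -136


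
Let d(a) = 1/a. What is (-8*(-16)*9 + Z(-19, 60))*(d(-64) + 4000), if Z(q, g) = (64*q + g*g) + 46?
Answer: 458494209/32 ≈ 1.4328e+7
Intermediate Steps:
Z(q, g) = 46 + g² + 64*q (Z(q, g) = (64*q + g²) + 46 = (g² + 64*q) + 46 = 46 + g² + 64*q)
(-8*(-16)*9 + Z(-19, 60))*(d(-64) + 4000) = (-8*(-16)*9 + (46 + 60² + 64*(-19)))*(1/(-64) + 4000) = (-(-128)*9 + (46 + 3600 - 1216))*(-1/64 + 4000) = (-1*(-1152) + 2430)*(255999/64) = (1152 + 2430)*(255999/64) = 3582*(255999/64) = 458494209/32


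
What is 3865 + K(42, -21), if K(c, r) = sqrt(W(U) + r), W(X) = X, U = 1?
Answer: 3865 + 2*I*sqrt(5) ≈ 3865.0 + 4.4721*I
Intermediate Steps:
K(c, r) = sqrt(1 + r)
3865 + K(42, -21) = 3865 + sqrt(1 - 21) = 3865 + sqrt(-20) = 3865 + 2*I*sqrt(5)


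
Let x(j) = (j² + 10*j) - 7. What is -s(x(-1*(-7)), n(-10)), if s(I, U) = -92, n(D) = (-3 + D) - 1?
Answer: 92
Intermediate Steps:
n(D) = -4 + D
x(j) = -7 + j² + 10*j
-s(x(-1*(-7)), n(-10)) = -1*(-92) = 92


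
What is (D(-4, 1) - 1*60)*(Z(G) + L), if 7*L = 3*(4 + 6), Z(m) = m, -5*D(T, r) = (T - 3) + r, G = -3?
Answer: -378/5 ≈ -75.600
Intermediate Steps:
D(T, r) = ⅗ - T/5 - r/5 (D(T, r) = -((T - 3) + r)/5 = -((-3 + T) + r)/5 = -(-3 + T + r)/5 = ⅗ - T/5 - r/5)
L = 30/7 (L = (3*(4 + 6))/7 = (3*10)/7 = (⅐)*30 = 30/7 ≈ 4.2857)
(D(-4, 1) - 1*60)*(Z(G) + L) = ((⅗ - ⅕*(-4) - ⅕*1) - 1*60)*(-3 + 30/7) = ((⅗ + ⅘ - ⅕) - 60)*(9/7) = (6/5 - 60)*(9/7) = -294/5*9/7 = -378/5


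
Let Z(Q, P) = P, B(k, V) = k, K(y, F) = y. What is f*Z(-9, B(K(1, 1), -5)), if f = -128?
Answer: -128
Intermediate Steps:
f*Z(-9, B(K(1, 1), -5)) = -128*1 = -128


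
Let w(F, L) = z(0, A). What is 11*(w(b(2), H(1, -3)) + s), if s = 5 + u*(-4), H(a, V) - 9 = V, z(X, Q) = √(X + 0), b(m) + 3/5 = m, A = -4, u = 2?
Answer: -33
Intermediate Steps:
b(m) = -⅗ + m
z(X, Q) = √X
H(a, V) = 9 + V
w(F, L) = 0 (w(F, L) = √0 = 0)
s = -3 (s = 5 + 2*(-4) = 5 - 8 = -3)
11*(w(b(2), H(1, -3)) + s) = 11*(0 - 3) = 11*(-3) = -33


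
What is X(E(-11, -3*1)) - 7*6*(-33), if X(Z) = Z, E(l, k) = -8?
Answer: 1378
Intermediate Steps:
X(E(-11, -3*1)) - 7*6*(-33) = -8 - 7*6*(-33) = -8 - 42*(-33) = -8 - 1*(-1386) = -8 + 1386 = 1378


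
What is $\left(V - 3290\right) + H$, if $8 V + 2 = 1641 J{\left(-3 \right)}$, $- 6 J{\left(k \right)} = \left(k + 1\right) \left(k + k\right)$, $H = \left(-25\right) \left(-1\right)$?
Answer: $- \frac{7351}{2} \approx -3675.5$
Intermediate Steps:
$H = 25$
$J{\left(k \right)} = - \frac{k \left(1 + k\right)}{3}$ ($J{\left(k \right)} = - \frac{\left(k + 1\right) \left(k + k\right)}{6} = - \frac{\left(1 + k\right) 2 k}{6} = - \frac{2 k \left(1 + k\right)}{6} = - \frac{k \left(1 + k\right)}{3}$)
$V = - \frac{821}{2}$ ($V = - \frac{1}{4} + \frac{1641 \left(\left(- \frac{1}{3}\right) \left(-3\right) \left(1 - 3\right)\right)}{8} = - \frac{1}{4} + \frac{1641 \left(\left(- \frac{1}{3}\right) \left(-3\right) \left(-2\right)\right)}{8} = - \frac{1}{4} + \frac{1641 \left(-2\right)}{8} = - \frac{1}{4} + \frac{1}{8} \left(-3282\right) = - \frac{1}{4} - \frac{1641}{4} = - \frac{821}{2} \approx -410.5$)
$\left(V - 3290\right) + H = \left(- \frac{821}{2} - 3290\right) + 25 = - \frac{7401}{2} + 25 = - \frac{7351}{2}$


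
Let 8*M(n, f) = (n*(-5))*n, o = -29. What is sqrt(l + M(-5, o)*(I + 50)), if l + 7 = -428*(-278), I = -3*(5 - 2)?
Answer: sqrt(1893382)/4 ≈ 344.00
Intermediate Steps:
I = -9 (I = -3*3 = -9)
M(n, f) = -5*n**2/8 (M(n, f) = ((n*(-5))*n)/8 = ((-5*n)*n)/8 = (-5*n**2)/8 = -5*n**2/8)
l = 118977 (l = -7 - 428*(-278) = -7 + 118984 = 118977)
sqrt(l + M(-5, o)*(I + 50)) = sqrt(118977 + (-5/8*(-5)**2)*(-9 + 50)) = sqrt(118977 - 5/8*25*41) = sqrt(118977 - 125/8*41) = sqrt(118977 - 5125/8) = sqrt(946691/8) = sqrt(1893382)/4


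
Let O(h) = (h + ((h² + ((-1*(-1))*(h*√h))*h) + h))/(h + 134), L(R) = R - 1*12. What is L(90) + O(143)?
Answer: 42341/277 + 20449*√143/277 ≈ 1035.7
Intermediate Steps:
L(R) = -12 + R (L(R) = R - 12 = -12 + R)
O(h) = (h² + h^(5/2) + 2*h)/(134 + h) (O(h) = (h + ((h² + (1*h^(3/2))*h) + h))/(134 + h) = (h + ((h² + h^(3/2)*h) + h))/(134 + h) = (h + ((h² + h^(5/2)) + h))/(134 + h) = (h + (h + h² + h^(5/2)))/(134 + h) = (h² + h^(5/2) + 2*h)/(134 + h))
L(90) + O(143) = (-12 + 90) + (143² + 143^(5/2) + 2*143)/(134 + 143) = 78 + (20449 + 20449*√143 + 286)/277 = 78 + (20735 + 20449*√143)/277 = 78 + (20735/277 + 20449*√143/277) = 42341/277 + 20449*√143/277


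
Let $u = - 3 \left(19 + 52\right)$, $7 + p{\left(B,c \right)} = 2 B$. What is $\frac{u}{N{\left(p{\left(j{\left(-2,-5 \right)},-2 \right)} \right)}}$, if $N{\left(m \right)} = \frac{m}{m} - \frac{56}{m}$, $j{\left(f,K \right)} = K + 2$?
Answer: $- \frac{923}{23} \approx -40.13$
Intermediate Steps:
$j{\left(f,K \right)} = 2 + K$
$p{\left(B,c \right)} = -7 + 2 B$
$N{\left(m \right)} = 1 - \frac{56}{m}$
$u = -213$ ($u = \left(-3\right) 71 = -213$)
$\frac{u}{N{\left(p{\left(j{\left(-2,-5 \right)},-2 \right)} \right)}} = - \frac{213}{\frac{1}{-7 + 2 \left(2 - 5\right)} \left(-56 - \left(7 - 2 \left(2 - 5\right)\right)\right)} = - \frac{213}{\frac{1}{-7 + 2 \left(-3\right)} \left(-56 + \left(-7 + 2 \left(-3\right)\right)\right)} = - \frac{213}{\frac{1}{-7 - 6} \left(-56 - 13\right)} = - \frac{213}{\frac{1}{-13} \left(-56 - 13\right)} = - \frac{213}{\left(- \frac{1}{13}\right) \left(-69\right)} = - \frac{213}{\frac{69}{13}} = \left(-213\right) \frac{13}{69} = - \frac{923}{23}$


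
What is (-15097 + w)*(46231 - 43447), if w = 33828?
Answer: 52147104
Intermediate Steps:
(-15097 + w)*(46231 - 43447) = (-15097 + 33828)*(46231 - 43447) = 18731*2784 = 52147104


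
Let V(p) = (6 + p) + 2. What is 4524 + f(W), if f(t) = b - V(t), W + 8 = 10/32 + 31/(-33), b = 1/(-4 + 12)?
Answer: 2389069/528 ≈ 4524.8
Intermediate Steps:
V(p) = 8 + p
b = ⅛ (b = 1/8 = ⅛ ≈ 0.12500)
W = -4555/528 (W = -8 + (10/32 + 31/(-33)) = -8 + (10*(1/32) + 31*(-1/33)) = -8 + (5/16 - 31/33) = -8 - 331/528 = -4555/528 ≈ -8.6269)
f(t) = -63/8 - t (f(t) = ⅛ - (8 + t) = ⅛ + (-8 - t) = -63/8 - t)
4524 + f(W) = 4524 + (-63/8 - 1*(-4555/528)) = 4524 + (-63/8 + 4555/528) = 4524 + 397/528 = 2389069/528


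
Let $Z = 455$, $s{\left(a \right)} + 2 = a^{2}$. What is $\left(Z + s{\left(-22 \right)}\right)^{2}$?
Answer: $877969$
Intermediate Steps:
$s{\left(a \right)} = -2 + a^{2}$
$\left(Z + s{\left(-22 \right)}\right)^{2} = \left(455 - \left(2 - \left(-22\right)^{2}\right)\right)^{2} = \left(455 + \left(-2 + 484\right)\right)^{2} = \left(455 + 482\right)^{2} = 937^{2} = 877969$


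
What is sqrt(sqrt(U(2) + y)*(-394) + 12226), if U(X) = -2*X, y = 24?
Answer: sqrt(12226 - 788*sqrt(5)) ≈ 102.29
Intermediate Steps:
sqrt(sqrt(U(2) + y)*(-394) + 12226) = sqrt(sqrt(-2*2 + 24)*(-394) + 12226) = sqrt(sqrt(-4 + 24)*(-394) + 12226) = sqrt(sqrt(20)*(-394) + 12226) = sqrt((2*sqrt(5))*(-394) + 12226) = sqrt(-788*sqrt(5) + 12226) = sqrt(12226 - 788*sqrt(5))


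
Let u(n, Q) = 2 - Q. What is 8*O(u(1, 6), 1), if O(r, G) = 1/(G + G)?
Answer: 4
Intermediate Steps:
O(r, G) = 1/(2*G)
8*O(u(1, 6), 1) = 8*((½)/1) = 8*((½)*1) = 8*(½) = 4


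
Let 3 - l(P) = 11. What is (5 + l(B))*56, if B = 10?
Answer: -168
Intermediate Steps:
l(P) = -8 (l(P) = 3 - 1*11 = 3 - 11 = -8)
(5 + l(B))*56 = (5 - 8)*56 = -3*56 = -168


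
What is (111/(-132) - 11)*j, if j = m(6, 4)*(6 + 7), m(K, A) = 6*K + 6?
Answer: -142233/22 ≈ -6465.1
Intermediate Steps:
m(K, A) = 6 + 6*K
j = 546 (j = (6 + 6*6)*(6 + 7) = (6 + 36)*13 = 42*13 = 546)
(111/(-132) - 11)*j = (111/(-132) - 11)*546 = (111*(-1/132) - 11)*546 = (-37/44 - 11)*546 = -521/44*546 = -142233/22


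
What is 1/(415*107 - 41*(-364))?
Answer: 1/59329 ≈ 1.6855e-5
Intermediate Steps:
1/(415*107 - 41*(-364)) = 1/(44405 + 14924) = 1/59329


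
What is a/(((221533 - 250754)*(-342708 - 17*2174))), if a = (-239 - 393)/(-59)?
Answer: 316/327279495487 ≈ 9.6554e-10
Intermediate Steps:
a = 632/59 (a = -1/59*(-632) = 632/59 ≈ 10.712)
a/(((221533 - 250754)*(-342708 - 17*2174))) = 632/(59*(((221533 - 250754)*(-342708 - 17*2174)))) = 632/(59*((-29221*(-342708 - 36958)))) = 632/(59*((-29221*(-379666)))) = (632/59)/11094220186 = (632/59)*(1/11094220186) = 316/327279495487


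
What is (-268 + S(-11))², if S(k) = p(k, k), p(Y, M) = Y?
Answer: 77841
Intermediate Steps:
S(k) = k
(-268 + S(-11))² = (-268 - 11)² = (-279)² = 77841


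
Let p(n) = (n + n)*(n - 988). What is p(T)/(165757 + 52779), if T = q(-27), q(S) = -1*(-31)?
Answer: -29667/109268 ≈ -0.27151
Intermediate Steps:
q(S) = 31
T = 31
p(n) = 2*n*(-988 + n) (p(n) = (2*n)*(-988 + n) = 2*n*(-988 + n))
p(T)/(165757 + 52779) = (2*31*(-988 + 31))/(165757 + 52779) = (2*31*(-957))/218536 = -59334*1/218536 = -29667/109268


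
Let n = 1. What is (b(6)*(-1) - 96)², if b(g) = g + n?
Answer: 10609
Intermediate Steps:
b(g) = 1 + g (b(g) = g + 1 = 1 + g)
(b(6)*(-1) - 96)² = ((1 + 6)*(-1) - 96)² = (7*(-1) - 96)² = (-7 - 96)² = (-103)² = 10609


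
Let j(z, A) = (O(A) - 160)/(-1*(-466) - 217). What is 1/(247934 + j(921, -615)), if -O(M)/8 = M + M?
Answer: 249/61745246 ≈ 4.0327e-6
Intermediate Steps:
O(M) = -16*M (O(M) = -8*(M + M) = -16*M)
j(z, A) = -160/249 - 16*A/249 (j(z, A) = (-16*A - 160)/(-1*(-466) - 217) = (-160 - 16*A)/(466 - 217) = (-160 - 16*A)/249 = (-160 - 16*A)*(1/249) = -160/249 - 16*A/249)
1/(247934 + j(921, -615)) = 1/(247934 + (-160/249 - 16/249*(-615))) = 1/(247934 + (-160/249 + 3280/83)) = 1/(247934 + 9680/249) = 1/(61745246/249) = 249/61745246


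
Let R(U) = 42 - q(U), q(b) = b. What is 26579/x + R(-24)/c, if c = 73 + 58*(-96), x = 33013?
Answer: 143872747/181406435 ≈ 0.79310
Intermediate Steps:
R(U) = 42 - U
c = -5495 (c = 73 - 5568 = -5495)
26579/x + R(-24)/c = 26579/33013 + (42 - 1*(-24))/(-5495) = 26579*(1/33013) + (42 + 24)*(-1/5495) = 26579/33013 + 66*(-1/5495) = 26579/33013 - 66/5495 = 143872747/181406435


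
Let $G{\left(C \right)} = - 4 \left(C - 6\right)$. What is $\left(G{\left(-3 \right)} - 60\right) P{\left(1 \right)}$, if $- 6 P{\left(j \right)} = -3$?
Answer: $-12$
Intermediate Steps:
$P{\left(j \right)} = \frac{1}{2}$ ($P{\left(j \right)} = \left(- \frac{1}{6}\right) \left(-3\right) = \frac{1}{2}$)
$G{\left(C \right)} = 24 - 4 C$ ($G{\left(C \right)} = - 4 \left(-6 + C\right) = 24 - 4 C$)
$\left(G{\left(-3 \right)} - 60\right) P{\left(1 \right)} = \left(\left(24 - -12\right) - 60\right) \frac{1}{2} = \left(\left(24 + 12\right) - 60\right) \frac{1}{2} = \left(36 - 60\right) \frac{1}{2} = \left(-24\right) \frac{1}{2} = -12$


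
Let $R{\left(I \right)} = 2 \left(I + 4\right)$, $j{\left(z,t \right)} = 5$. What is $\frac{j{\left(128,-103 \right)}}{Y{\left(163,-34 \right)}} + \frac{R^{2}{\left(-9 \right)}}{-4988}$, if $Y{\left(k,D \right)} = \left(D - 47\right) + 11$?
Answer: $- \frac{1597}{17458} \approx -0.091477$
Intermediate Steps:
$R{\left(I \right)} = 8 + 2 I$ ($R{\left(I \right)} = 2 \left(4 + I\right) = 8 + 2 I$)
$Y{\left(k,D \right)} = -36 + D$ ($Y{\left(k,D \right)} = \left(-47 + D\right) + 11 = -36 + D$)
$\frac{j{\left(128,-103 \right)}}{Y{\left(163,-34 \right)}} + \frac{R^{2}{\left(-9 \right)}}{-4988} = \frac{5}{-36 - 34} + \frac{\left(8 + 2 \left(-9\right)\right)^{2}}{-4988} = \frac{5}{-70} + \left(8 - 18\right)^{2} \left(- \frac{1}{4988}\right) = 5 \left(- \frac{1}{70}\right) + \left(-10\right)^{2} \left(- \frac{1}{4988}\right) = - \frac{1}{14} + 100 \left(- \frac{1}{4988}\right) = - \frac{1}{14} - \frac{25}{1247} = - \frac{1597}{17458}$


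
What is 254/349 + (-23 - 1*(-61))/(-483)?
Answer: 109420/168567 ≈ 0.64912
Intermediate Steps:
254/349 + (-23 - 1*(-61))/(-483) = 254*(1/349) + (-23 + 61)*(-1/483) = 254/349 + 38*(-1/483) = 254/349 - 38/483 = 109420/168567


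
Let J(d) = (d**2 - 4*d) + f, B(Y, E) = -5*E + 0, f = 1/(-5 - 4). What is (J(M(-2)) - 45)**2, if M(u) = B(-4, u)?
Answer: 17956/81 ≈ 221.68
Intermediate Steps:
f = -1/9 (f = 1/(-9) = -1/9 ≈ -0.11111)
B(Y, E) = -5*E
M(u) = -5*u
J(d) = -1/9 + d**2 - 4*d (J(d) = (d**2 - 4*d) - 1/9 = -1/9 + d**2 - 4*d)
(J(M(-2)) - 45)**2 = ((-1/9 + (-5*(-2))**2 - (-20)*(-2)) - 45)**2 = ((-1/9 + 10**2 - 4*10) - 45)**2 = ((-1/9 + 100 - 40) - 45)**2 = (539/9 - 45)**2 = (134/9)**2 = 17956/81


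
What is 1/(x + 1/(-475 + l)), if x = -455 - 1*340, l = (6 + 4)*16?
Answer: -315/250426 ≈ -0.0012579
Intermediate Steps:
l = 160 (l = 10*16 = 160)
x = -795 (x = -455 - 340 = -795)
1/(x + 1/(-475 + l)) = 1/(-795 + 1/(-475 + 160)) = 1/(-795 + 1/(-315)) = 1/(-795 - 1/315) = 1/(-250426/315) = -315/250426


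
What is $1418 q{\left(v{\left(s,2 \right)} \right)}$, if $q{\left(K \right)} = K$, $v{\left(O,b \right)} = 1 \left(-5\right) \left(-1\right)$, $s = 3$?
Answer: $7090$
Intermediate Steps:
$v{\left(O,b \right)} = 5$ ($v{\left(O,b \right)} = \left(-5\right) \left(-1\right) = 5$)
$1418 q{\left(v{\left(s,2 \right)} \right)} = 1418 \cdot 5 = 7090$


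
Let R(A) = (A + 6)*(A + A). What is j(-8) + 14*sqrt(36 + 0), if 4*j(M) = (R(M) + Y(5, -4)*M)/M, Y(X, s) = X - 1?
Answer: 84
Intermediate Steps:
Y(X, s) = -1 + X
R(A) = 2*A*(6 + A) (R(A) = (6 + A)*(2*A) = 2*A*(6 + A))
j(M) = (4*M + 2*M*(6 + M))/(4*M) (j(M) = ((2*M*(6 + M) + (-1 + 5)*M)/M)/4 = ((2*M*(6 + M) + 4*M)/M)/4 = ((4*M + 2*M*(6 + M))/M)/4 = (4*M + 2*M*(6 + M))/(4*M))
j(-8) + 14*sqrt(36 + 0) = (4 + (1/2)*(-8)) + 14*sqrt(36 + 0) = (4 - 4) + 14*sqrt(36) = 0 + 14*6 = 0 + 84 = 84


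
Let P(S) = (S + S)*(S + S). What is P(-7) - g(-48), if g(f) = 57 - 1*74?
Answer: 213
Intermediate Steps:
P(S) = 4*S² (P(S) = (2*S)*(2*S) = 4*S²)
g(f) = -17 (g(f) = 57 - 74 = -17)
P(-7) - g(-48) = 4*(-7)² - 1*(-17) = 4*49 + 17 = 196 + 17 = 213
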